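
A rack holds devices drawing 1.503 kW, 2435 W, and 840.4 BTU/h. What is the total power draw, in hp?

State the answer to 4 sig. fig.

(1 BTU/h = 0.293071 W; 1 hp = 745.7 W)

5.611 hp

1.503 kW × 1000 → 1503 W
2435 W (already W)
840.4 BTU/h × 0.293071 → 246.297 W
Total: 1503 + 2435 + 246.297 = 4184.3 W
In hp: 4184.3 / 745.7 = 5.61124 hp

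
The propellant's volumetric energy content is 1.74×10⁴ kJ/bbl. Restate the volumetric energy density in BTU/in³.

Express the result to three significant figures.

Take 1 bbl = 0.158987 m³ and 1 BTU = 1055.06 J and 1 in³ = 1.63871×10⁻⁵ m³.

1.74×10⁴ kJ/bbl × 1000 J/kJ ÷ 0.158987 m³/bbl = 1.09443×10⁸ J/m³
1.09443×10⁸ J/m³ ÷ 1055.06 J/BTU × 1.63871×10⁻⁵ m³/in³ = 1.69986 BTU/in³

1.70 BTU/in³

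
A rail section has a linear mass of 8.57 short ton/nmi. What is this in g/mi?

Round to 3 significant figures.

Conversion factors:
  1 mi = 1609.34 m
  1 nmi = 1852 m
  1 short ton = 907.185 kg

8.57 short ton/nmi × 907.185 kg/short ton ÷ 1852 m/nmi = 4.19793 kg/m
4.19793 kg/m ÷ 0.001 kg/g × 1609.34 m/mi = 6.7559×10⁶ g/mi

6.76×10⁶ g/mi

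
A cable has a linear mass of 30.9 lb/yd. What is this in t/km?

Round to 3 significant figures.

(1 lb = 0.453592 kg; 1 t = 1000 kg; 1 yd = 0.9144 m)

30.9 lb/yd × 0.453592 kg/lb ÷ 0.9144 m/yd = 15.3281 kg/m
15.3281 kg/m ÷ 1000 kg/t × 1000 m/km = 15.3281 t/km

15.3 t/km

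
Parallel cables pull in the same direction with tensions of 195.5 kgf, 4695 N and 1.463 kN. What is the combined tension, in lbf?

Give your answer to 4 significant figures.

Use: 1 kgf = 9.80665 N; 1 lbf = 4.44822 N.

1815 lbf

195.5 kgf × 9.80665 = 1917.2 N
4695 N (already N)
1.463 kN × 1000 = 1463 N
Total: 1917.2 + 4695 + 1463 = 8075.2 N
In lbf: 8075.2 / 4.44822 = 1815.38 lbf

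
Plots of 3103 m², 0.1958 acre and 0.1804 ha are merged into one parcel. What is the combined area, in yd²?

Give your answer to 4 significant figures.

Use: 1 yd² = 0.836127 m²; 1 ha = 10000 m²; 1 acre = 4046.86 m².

3103 m² (already m²)
0.1958 acre × 4046.86 → 792.375 m²
0.1804 ha × 10000 → 1804 m²
Total: 3103 + 792.375 + 1804 = 5699.38 m²
In yd²: 5699.38 / 0.836127 = 6816.4 yd²

6816 yd²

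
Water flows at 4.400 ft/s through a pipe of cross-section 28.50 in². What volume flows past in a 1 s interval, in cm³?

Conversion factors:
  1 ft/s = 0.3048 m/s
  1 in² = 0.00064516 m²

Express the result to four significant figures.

4.400 ft/s × 0.3048 → 1.34112 m/s
28.50 in² × 0.00064516 → 0.0183871 m²
V = v × A × t = 1.34112 m/s × 0.0183871 m² × 1 s = 0.0246593 m³
0.0246593 m³ ÷ (10⁻⁶ m³/cm³) = 24659.3 cm³

2.466×10⁴ cm³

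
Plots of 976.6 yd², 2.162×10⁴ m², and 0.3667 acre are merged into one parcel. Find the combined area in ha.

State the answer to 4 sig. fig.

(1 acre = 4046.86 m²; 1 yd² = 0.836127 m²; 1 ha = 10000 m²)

2.392 ha

976.6 yd² × 0.836127 → 816.562 m²
2.162×10⁴ m² (already m²)
0.3667 acre × 4046.86 → 1483.98 m²
Sum: 816.562 + 21620 + 1483.98 = 23920.5 m²
In ha: 23920.5 / 10000 = 2.39205 ha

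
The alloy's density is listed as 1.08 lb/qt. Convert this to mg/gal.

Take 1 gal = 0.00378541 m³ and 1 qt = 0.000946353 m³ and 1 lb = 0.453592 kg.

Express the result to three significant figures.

1.96×10⁶ mg/gal

1.08 lb/qt × 0.453592 kg/lb ÷ 0.000946353 m³/qt = 517.65 kg/m³
517.65 kg/m³ ÷ 10⁻⁶ kg/mg × 0.00378541 m³/gal = 1.95952×10⁶ mg/gal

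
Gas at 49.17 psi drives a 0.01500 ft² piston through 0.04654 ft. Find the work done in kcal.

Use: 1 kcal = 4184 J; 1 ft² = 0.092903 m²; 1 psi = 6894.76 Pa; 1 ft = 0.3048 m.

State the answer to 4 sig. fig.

0.001602 kcal

49.17 psi → 339015 Pa
0.01500 ft² → 0.00139354 m²
F = P × A = 339015 × 0.00139354 = 472.431 N
0.04654 ft → 0.0141854 m
W = F × d = 472.431 × 0.0141854 = 6.70162 J
In kcal: 6.70162 / 4184 = 0.00160173 kcal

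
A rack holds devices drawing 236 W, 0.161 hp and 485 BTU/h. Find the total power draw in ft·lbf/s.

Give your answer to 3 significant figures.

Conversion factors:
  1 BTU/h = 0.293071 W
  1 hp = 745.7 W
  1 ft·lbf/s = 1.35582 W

236 W (already W)
0.161 hp × 745.7 → 120.058 W
485 BTU/h × 0.293071 → 142.139 W
Total: 236 + 120.058 + 142.139 = 498.197 W
In ft·lbf/s: 498.197 / 1.35582 = 367.451 ft·lbf/s

367 ft·lbf/s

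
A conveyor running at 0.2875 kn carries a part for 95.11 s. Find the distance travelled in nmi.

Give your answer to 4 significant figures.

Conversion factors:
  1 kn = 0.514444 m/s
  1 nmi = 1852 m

0.2875 kn × 0.514444 → 0.147903 m/s
d = v × t = 0.147903 m/s × 95.11 s = 14.0671 m
14.0671 m ÷ (1852 m/nmi) = 0.00759563 nmi

0.007596 nmi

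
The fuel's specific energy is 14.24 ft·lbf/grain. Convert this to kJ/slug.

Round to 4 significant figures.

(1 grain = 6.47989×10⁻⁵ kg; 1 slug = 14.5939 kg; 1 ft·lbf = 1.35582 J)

4348 kJ/slug

14.24 ft·lbf/grain × 1.35582 J/ft·lbf ÷ 6.47989×10⁻⁵ kg/grain = 297951 J/kg
297951 J/kg ÷ 1000 J/kJ × 14.5939 kg/slug = 4348.27 kJ/slug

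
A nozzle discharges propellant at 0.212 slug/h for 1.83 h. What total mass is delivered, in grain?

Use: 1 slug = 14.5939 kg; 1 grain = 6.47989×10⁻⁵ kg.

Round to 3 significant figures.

0.212 slug/h → 8.59419×10⁻⁴ kg/s
1.83 h → 6588 s
m = ṁ × t = 8.59419×10⁻⁴ × 6588 = 5.66185 kg
In grain: 5.66185 / 6.47989×10⁻⁵ = 87375.7 grain

8.74×10⁴ grain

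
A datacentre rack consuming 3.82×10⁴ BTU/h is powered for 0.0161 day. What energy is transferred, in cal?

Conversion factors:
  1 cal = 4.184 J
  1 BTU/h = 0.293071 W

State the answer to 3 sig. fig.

3.72×10⁶ cal

3.82×10⁴ BTU/h × 0.293071 → 11195.3 W
0.0161 day × 86400 → 1391.04 s
E = P × t = 11195.3 W × 1391.04 s = 1.55731×10⁷ J
1.55731×10⁷ J ÷ (4.184 J/cal) = 3.72206×10⁶ cal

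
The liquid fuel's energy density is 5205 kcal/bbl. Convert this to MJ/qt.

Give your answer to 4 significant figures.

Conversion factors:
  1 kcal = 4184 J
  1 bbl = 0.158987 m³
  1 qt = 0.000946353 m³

0.1296 MJ/qt

5205 kcal/bbl × 4184 J/kcal ÷ 0.158987 m³/bbl = 1.36978×10⁸ J/m³
1.36978×10⁸ J/m³ ÷ 1000000 J/MJ × 0.000946353 m³/qt = 0.12963 MJ/qt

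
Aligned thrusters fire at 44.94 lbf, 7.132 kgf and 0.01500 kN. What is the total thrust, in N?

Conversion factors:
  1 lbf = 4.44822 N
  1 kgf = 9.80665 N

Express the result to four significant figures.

284.8 N

44.94 lbf × 4.44822 → 199.903 N
7.132 kgf × 9.80665 → 69.941 N
0.01500 kN × 1000 → 15 N
Sum: 199.903 + 69.941 + 15 = 284.844 N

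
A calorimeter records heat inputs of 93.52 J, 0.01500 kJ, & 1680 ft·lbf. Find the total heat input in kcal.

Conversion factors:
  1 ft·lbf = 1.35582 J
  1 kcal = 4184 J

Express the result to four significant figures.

93.52 J (already J)
0.01500 kJ × 1000 = 15 J
1680 ft·lbf × 1.35582 = 2277.78 J
Sum: 93.52 + 15 + 2277.78 = 2386.3 J
In kcal: 2386.3 / 4184 = 0.570339 kcal

0.5703 kcal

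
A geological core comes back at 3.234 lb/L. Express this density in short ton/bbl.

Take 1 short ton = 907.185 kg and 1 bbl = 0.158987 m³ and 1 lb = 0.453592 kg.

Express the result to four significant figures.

0.2571 short ton/bbl

3.234 lb/L × 0.453592 kg/lb ÷ 0.001 m³/L = 1466.92 kg/m³
1466.92 kg/m³ ÷ 907.185 kg/short ton × 0.158987 m³/bbl = 0.257082 short ton/bbl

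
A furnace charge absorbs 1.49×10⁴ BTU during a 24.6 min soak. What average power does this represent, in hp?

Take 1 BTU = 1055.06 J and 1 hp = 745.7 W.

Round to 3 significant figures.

14.3 hp

1.49×10⁴ BTU × 1055.06 → 1.57204×10⁷ J
24.6 min × 60 → 1476 s
P = E / t = 1.57204×10⁷ J / 1476 s = 10650.7 W
10650.7 W ÷ (745.7 W/hp) = 14.2828 hp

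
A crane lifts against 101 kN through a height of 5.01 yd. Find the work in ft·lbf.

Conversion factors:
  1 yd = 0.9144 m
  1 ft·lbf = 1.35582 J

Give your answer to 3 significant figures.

101 kN × 1000 → 101000 N
5.01 yd × 0.9144 → 4.58114 m
W = F × d = 101000 N × 4.58114 m = 462695 J
462695 J ÷ (1.35582 J/ft·lbf) = 341266 ft·lbf

3.41×10⁵ ft·lbf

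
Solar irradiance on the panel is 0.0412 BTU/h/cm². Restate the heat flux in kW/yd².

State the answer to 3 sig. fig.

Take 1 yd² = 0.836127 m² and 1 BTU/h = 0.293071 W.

0.0412 BTU/h/cm² × 0.293071 W/BTU/h ÷ 0.0001 m²/cm² = 120.745 W/m²
120.745 W/m² ÷ 1000 W/kW × 0.836127 m²/yd² = 0.100958 kW/yd²

0.101 kW/yd²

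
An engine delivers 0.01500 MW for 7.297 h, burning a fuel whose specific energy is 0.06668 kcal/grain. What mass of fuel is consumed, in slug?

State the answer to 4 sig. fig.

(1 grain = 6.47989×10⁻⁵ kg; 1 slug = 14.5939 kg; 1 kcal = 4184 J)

0.01500 MW → 15000 W
7.297 h → 26269.2 s
E = P × t = 15000 × 26269.2 = 3.94038×10⁸ J
0.06668 kcal/grain → 4.30546×10⁶ J/kg
m = E / e_s = 3.94038×10⁸ / 4.30546×10⁶ = 91.5205 kg
In slug: 91.5205 / 14.5939 = 6.27115 slug

6.271 slug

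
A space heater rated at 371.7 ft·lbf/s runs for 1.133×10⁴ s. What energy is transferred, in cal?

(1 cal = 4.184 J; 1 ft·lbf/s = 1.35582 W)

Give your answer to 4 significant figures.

371.7 ft·lbf/s × 1.35582 → 503.958 W
E = P × t = 503.958 W × 11330 s = 5.70984×10⁶ J
5.70984×10⁶ J ÷ (4.184 J/cal) = 1.36468×10⁶ cal

1.365×10⁶ cal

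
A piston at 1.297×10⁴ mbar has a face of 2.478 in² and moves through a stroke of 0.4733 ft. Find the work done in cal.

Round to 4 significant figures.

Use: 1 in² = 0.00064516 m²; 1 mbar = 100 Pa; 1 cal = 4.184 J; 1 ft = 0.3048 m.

1.297×10⁴ mbar → 1.297×10⁶ Pa
2.478 in² → 0.00159871 m²
F = P × A = 1.297×10⁶ × 0.00159871 = 2073.53 N
0.4733 ft → 0.144262 m
W = F × d = 2073.53 × 0.144262 = 299.132 J
In cal: 299.132 / 4.184 = 71.4943 cal

71.49 cal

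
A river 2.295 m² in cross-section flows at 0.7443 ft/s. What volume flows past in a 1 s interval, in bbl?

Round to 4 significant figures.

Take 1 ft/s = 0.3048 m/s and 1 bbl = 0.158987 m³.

0.7443 ft/s × 0.3048 → 0.226863 m/s
V = v × A × t = 0.226863 m/s × 2.295 m² × 1 s = 0.520651 m³
0.520651 m³ ÷ (0.158987 m³/bbl) = 3.2748 bbl

3.275 bbl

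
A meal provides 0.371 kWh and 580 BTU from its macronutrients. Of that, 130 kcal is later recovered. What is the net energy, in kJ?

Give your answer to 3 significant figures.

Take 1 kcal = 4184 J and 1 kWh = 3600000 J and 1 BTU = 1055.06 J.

0.371 kWh × 3600000 = 1.3356×10⁶ J
580 BTU × 1055.06 = 611935 J
130 kcal × 4184 = 543920 J
Result: 1.3356×10⁶ + 611935 − 543920 = 1.40362×10⁶ J
In kJ: 1.40362×10⁶ / 1000 = 1403.62 kJ

1400 kJ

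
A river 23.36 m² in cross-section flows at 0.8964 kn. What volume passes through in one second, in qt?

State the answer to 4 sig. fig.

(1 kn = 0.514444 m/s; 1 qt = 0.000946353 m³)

1.138×10⁴ qt

0.8964 kn × 0.514444 → 0.461148 m/s
V = v × A × t = 0.461148 m/s × 23.36 m² × 1 s = 10.7724 m³
10.7724 m³ ÷ (0.000946353 m³/qt) = 11383.1 qt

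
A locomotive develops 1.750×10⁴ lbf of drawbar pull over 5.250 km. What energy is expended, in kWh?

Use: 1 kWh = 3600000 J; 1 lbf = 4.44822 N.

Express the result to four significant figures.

113.5 kWh

1.750×10⁴ lbf × 4.44822 = 77843.8 N
5.250 km × 1000 = 5250 m
W = F × d = 77843.8 N × 5250 m = 4.0868×10⁸ J
4.0868×10⁸ J ÷ (3600000 J/kWh) = 113.522 kWh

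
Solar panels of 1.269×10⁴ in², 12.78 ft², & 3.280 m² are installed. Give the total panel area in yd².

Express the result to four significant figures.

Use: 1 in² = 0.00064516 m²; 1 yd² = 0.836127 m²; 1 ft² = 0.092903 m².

1.269×10⁴ in² × 0.00064516 = 8.18708 m²
12.78 ft² × 0.092903 = 1.1873 m²
3.280 m² (already m²)
Combined: 8.18708 + 1.1873 + 3.28 = 12.6544 m²
In yd²: 12.6544 / 0.836127 = 15.1345 yd²

15.13 yd²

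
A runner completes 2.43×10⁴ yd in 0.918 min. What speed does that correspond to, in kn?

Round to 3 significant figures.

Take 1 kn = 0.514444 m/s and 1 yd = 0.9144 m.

2.43×10⁴ yd × 0.9144 = 22219.9 m
0.918 min × 60 = 55.08 s
v = d / t = 22219.9 m / 55.08 s = 403.411 m/s
403.411 m/s ÷ (0.514444 m/s/kn) = 784.169 kn

784 kn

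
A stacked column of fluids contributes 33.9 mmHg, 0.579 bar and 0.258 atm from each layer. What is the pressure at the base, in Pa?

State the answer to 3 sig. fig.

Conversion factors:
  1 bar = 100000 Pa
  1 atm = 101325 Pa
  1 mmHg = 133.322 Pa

8.86×10⁴ Pa

33.9 mmHg × 133.322 = 4519.62 Pa
0.579 bar × 100000 = 57900 Pa
0.258 atm × 101325 = 26141.9 Pa
Sum: 4519.62 + 57900 + 26141.9 = 88561.5 Pa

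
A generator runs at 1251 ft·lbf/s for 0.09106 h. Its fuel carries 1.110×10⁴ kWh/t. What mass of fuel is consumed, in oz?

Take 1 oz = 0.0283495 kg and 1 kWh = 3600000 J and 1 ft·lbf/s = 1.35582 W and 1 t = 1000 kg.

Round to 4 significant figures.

0.4908 oz

1251 ft·lbf/s → 1696.13 W
0.09106 h → 327.816 s
E = P × t = 1696.13 × 327.816 = 556019 J
1.110×10⁴ kWh/t → 3.996×10⁷ J/kg
m = E / e_s = 556019 / 3.996×10⁷ = 0.0139144 kg
In oz: 0.0139144 / 0.0283495 = 0.490816 oz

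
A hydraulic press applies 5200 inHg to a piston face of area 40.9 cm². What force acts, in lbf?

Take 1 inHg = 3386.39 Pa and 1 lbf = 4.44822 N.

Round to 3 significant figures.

5200 inHg × 3386.39 → 1.76092×10⁷ Pa
40.9 cm² × 0.0001 → 0.00409 m²
F = P × A = 1.76092×10⁷ Pa × 0.00409 m² = 72021.6 N
72021.6 N ÷ (4.44822 N/lbf) = 16191.1 lbf

1.62×10⁴ lbf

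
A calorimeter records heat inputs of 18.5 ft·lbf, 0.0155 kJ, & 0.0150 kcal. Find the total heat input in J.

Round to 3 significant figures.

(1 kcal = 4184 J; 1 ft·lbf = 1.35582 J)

103 J

18.5 ft·lbf × 1.35582 = 25.0827 J
0.0155 kJ × 1000 = 15.5 J
0.0150 kcal × 4184 = 62.76 J
Total: 25.0827 + 15.5 + 62.76 = 103.343 J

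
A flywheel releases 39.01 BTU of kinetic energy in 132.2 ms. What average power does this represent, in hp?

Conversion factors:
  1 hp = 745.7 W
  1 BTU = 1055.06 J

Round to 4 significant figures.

417.5 hp

39.01 BTU × 1055.06 = 41157.9 J
132.2 ms × 0.001 = 0.1322 s
P = E / t = 41157.9 J / 0.1322 s = 311331 W
311331 W ÷ (745.7 W/hp) = 417.502 hp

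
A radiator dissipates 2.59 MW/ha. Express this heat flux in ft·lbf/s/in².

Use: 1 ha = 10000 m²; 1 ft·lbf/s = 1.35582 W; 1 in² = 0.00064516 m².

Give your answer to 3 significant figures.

2.59 MW/ha × 1000000 W/MW ÷ 10000 m²/ha = 259 W/m²
259 W/m² ÷ 1.35582 W/ft·lbf/s × 0.00064516 m²/in² = 0.123244 ft·lbf/s/in²

0.123 ft·lbf/s/in²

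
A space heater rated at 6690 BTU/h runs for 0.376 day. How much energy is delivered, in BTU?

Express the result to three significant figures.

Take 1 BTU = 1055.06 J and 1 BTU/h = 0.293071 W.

6690 BTU/h × 0.293071 = 1960.64 W
0.376 day × 86400 = 32486.4 s
E = P × t = 1960.64 W × 32486.4 s = 6.36941×10⁷ J
6.36941×10⁷ J ÷ (1055.06 J/BTU) = 60370.1 BTU

6.04×10⁴ BTU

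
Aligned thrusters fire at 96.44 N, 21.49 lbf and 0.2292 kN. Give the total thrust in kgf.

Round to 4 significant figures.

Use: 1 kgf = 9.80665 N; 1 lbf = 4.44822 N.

96.44 N (already N)
21.49 lbf × 4.44822 = 95.5922 N
0.2292 kN × 1000 = 229.2 N
Sum: 96.44 + 95.5922 + 229.2 = 421.232 N
In kgf: 421.232 / 9.80665 = 42.9537 kgf

42.95 kgf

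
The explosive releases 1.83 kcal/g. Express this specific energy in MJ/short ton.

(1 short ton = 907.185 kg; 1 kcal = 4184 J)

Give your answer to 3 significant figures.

1.83 kcal/g × 4184 J/kcal ÷ 0.001 kg/g = 7.65672×10⁶ J/kg
7.65672×10⁶ J/kg ÷ 1000000 J/MJ × 907.185 kg/short ton = 6946.06 MJ/short ton

6950 MJ/short ton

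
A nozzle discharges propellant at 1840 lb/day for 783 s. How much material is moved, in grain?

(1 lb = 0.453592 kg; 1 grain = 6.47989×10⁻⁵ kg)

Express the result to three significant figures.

1.17×10⁵ grain

1840 lb/day → 0.00965983 kg/s
m = ṁ × t = 0.00965983 × 783 = 7.56365 kg
In grain: 7.56365 / 6.47989×10⁻⁵ = 116725 grain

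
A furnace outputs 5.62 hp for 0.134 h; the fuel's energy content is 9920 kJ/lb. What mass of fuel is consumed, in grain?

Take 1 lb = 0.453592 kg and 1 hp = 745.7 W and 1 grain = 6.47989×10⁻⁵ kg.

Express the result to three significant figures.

1430 grain

5.62 hp → 4190.83 W
0.134 h → 482.4 s
E = P × t = 4190.83 × 482.4 = 2.02166×10⁶ J
9920 kJ/lb → 2.18699×10⁷ J/kg
m = E / e_s = 2.02166×10⁶ / 2.18699×10⁷ = 0.0924403 kg
In grain: 0.0924403 / 6.47989×10⁻⁵ = 1426.57 grain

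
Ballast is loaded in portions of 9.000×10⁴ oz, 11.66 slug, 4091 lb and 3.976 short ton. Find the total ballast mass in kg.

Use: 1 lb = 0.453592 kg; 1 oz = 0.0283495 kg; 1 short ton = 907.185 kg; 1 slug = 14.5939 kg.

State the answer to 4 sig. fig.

9.000×10⁴ oz × 0.0283495 → 2551.46 kg
11.66 slug × 14.5939 → 170.165 kg
4091 lb × 0.453592 → 1855.64 kg
3.976 short ton × 907.185 → 3606.97 kg
Sum: 2551.46 + 170.165 + 1855.64 + 3606.97 = 8184.24 kg

8184 kg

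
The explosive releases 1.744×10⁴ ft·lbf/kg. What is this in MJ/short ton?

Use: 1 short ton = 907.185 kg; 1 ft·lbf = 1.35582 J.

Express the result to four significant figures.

21.45 MJ/short ton

1.744×10⁴ ft·lbf/kg × 1.35582 J/ft·lbf = 23645.5 J/kg
23645.5 J/kg ÷ 1000000 J/MJ × 907.185 kg/short ton = 21.4508 MJ/short ton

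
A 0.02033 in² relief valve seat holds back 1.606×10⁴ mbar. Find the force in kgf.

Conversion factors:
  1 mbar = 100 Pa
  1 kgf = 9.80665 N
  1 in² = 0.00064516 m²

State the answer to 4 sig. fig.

2.148 kgf

1.606×10⁴ mbar × 100 → 1.606×10⁶ Pa
0.02033 in² × 0.00064516 → 1.31161×10⁻⁵ m²
F = P × A = 1.606×10⁶ Pa × 1.31161×10⁻⁵ m² = 21.0645 N
21.0645 N ÷ (9.80665 N/kgf) = 2.14798 kgf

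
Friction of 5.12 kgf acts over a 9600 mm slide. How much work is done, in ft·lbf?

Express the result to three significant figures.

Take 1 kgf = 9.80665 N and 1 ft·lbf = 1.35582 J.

5.12 kgf × 9.80665 → 50.21 N
9600 mm × 0.001 → 9.6 m
W = F × d = 50.21 N × 9.6 m = 482.016 J
482.016 J ÷ (1.35582 J/ft·lbf) = 355.516 ft·lbf

356 ft·lbf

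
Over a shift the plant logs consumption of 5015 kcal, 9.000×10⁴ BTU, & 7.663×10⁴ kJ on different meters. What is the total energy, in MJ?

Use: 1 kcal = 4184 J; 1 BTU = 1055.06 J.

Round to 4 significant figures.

192.6 MJ

5015 kcal × 4184 = 2.09828×10⁷ J
9.000×10⁴ BTU × 1055.06 = 9.49554×10⁷ J
7.663×10⁴ kJ × 1000 = 7.663×10⁷ J
Sum: 2.09828×10⁷ + 9.49554×10⁷ + 7.663×10⁷ = 1.92568×10⁸ J
In MJ: 1.92568×10⁸ / 1000000 = 192.568 MJ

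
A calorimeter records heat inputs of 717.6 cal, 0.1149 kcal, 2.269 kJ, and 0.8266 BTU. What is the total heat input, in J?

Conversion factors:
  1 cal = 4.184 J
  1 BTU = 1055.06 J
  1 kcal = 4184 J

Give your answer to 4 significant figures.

6624 J

717.6 cal × 4.184 = 3002.44 J
0.1149 kcal × 4184 = 480.742 J
2.269 kJ × 1000 = 2269 J
0.8266 BTU × 1055.06 = 872.113 J
Sum: 3002.44 + 480.742 + 2269 + 872.113 = 6624.3 J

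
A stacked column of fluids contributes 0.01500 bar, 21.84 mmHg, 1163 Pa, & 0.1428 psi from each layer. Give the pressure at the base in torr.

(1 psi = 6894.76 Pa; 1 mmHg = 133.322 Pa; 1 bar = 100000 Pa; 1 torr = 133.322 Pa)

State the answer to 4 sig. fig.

49.20 torr

0.01500 bar × 100000 = 1500 Pa
21.84 mmHg × 133.322 = 2911.75 Pa
1163 Pa (already Pa)
0.1428 psi × 6894.76 = 984.572 Pa
Combined: 1500 + 2911.75 + 1163 + 984.572 = 6559.32 Pa
In torr: 6559.32 / 133.322 = 49.1991 torr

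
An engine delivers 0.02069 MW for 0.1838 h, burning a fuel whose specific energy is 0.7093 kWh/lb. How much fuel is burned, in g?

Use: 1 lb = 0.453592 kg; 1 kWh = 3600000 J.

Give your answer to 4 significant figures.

0.02069 MW → 20690 W
0.1838 h → 661.68 s
E = P × t = 20690 × 661.68 = 1.36902×10⁷ J
0.7093 kWh/lb → 5.62946×10⁶ J/kg
m = E / e_s = 1.36902×10⁷ / 5.62946×10⁶ = 2.43189 kg
In g: 2.43189 / 0.001 = 2431.89 g

2432 g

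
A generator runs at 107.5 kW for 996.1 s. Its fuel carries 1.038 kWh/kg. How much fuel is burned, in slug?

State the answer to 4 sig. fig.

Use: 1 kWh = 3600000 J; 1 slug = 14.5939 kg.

1.964 slug

107.5 kW → 107500 W
E = P × t = 107500 × 996.1 = 1.07081×10⁸ J
1.038 kWh/kg → 3.7368×10⁶ J/kg
m = E / e_s = 1.07081×10⁸ / 3.7368×10⁶ = 28.6558 kg
In slug: 28.6558 / 14.5939 = 1.96355 slug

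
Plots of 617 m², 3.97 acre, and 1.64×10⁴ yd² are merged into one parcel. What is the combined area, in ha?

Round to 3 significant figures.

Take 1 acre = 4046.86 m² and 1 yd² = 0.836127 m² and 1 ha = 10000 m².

3.04 ha

617 m² (already m²)
3.97 acre × 4046.86 = 16066 m²
1.64×10⁴ yd² × 0.836127 = 13712.5 m²
Combined: 617 + 16066 + 13712.5 = 30395.5 m²
In ha: 30395.5 / 10000 = 3.03955 ha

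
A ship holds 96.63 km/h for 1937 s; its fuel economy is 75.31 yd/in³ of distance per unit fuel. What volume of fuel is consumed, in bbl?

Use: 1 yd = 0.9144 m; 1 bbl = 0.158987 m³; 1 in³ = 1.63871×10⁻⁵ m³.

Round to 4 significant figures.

0.07782 bbl

96.63 km/h → 26.8417 m/s
d = v × t = 26.8417 × 1937 = 51992.4 m
75.31 yd/in³ → 4.2023×10⁶ m/m³
V = d / (distance per unit fuel) = 51992.4 / 4.2023×10⁶ = 0.0123724 m³
In bbl: 0.0123724 / 0.158987 = 0.0778202 bbl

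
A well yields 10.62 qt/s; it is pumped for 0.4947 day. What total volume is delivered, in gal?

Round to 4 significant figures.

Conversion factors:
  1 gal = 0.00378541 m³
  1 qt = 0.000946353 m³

10.62 qt/s → 0.0100503 m³/s
0.4947 day → 42742.1 s
V = Q × t = 0.0100503 × 42742.1 = 429.571 m³
In gal: 429.571 / 0.00378541 = 113481 gal

1.135×10⁵ gal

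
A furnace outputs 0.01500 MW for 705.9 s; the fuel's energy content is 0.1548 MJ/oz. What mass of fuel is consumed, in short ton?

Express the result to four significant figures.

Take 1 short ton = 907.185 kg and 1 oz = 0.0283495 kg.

0.01500 MW → 15000 W
E = P × t = 15000 × 705.9 = 1.05885×10⁷ J
0.1548 MJ/oz → 5.46041×10⁶ J/kg
m = E / e_s = 1.05885×10⁷ / 5.46041×10⁶ = 1.93914 kg
In short ton: 1.93914 / 907.185 = 0.00213754 short ton

0.002138 short ton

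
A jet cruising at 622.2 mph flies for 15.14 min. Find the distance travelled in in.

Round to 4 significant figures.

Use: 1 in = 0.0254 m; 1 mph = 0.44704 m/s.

9.948×10⁶ in

622.2 mph × 0.44704 = 278.148 m/s
15.14 min × 60 = 908.4 s
d = v × t = 278.148 m/s × 908.4 s = 252670 m
252670 m ÷ (0.0254 m/in) = 9.94764×10⁶ in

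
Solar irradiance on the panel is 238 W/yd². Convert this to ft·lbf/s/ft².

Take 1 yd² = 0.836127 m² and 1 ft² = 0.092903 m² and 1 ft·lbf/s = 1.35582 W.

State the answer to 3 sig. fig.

238 W/yd² ÷ 0.836127 m²/yd² = 284.646 W/m²
284.646 W/m² ÷ 1.35582 W/ft·lbf/s × 0.092903 m²/ft² = 19.5044 ft·lbf/s/ft²

19.5 ft·lbf/s/ft²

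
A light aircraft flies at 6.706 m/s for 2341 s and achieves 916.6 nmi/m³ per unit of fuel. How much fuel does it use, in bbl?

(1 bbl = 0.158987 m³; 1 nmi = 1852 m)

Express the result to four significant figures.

0.05817 bbl

d = v × t = 6.706 × 2341 = 15698.7 m
916.6 nmi/m³ → 1.69754×10⁶ m/m³
V = d / (distance per unit fuel) = 15698.7 / 1.69754×10⁶ = 0.00924791 m³
In bbl: 0.00924791 / 0.158987 = 0.0581677 bbl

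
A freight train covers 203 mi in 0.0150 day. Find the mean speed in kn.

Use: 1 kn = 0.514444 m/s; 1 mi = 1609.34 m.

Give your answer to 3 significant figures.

490 kn

203 mi × 1609.34 → 326696 m
0.0150 day × 86400 → 1296 s
v = d / t = 326696 m / 1296 s = 252.08 m/s
252.08 m/s ÷ (0.514444 m/s/kn) = 490.005 kn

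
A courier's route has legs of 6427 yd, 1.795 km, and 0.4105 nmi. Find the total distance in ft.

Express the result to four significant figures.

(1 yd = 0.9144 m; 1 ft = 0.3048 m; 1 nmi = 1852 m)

2.766×10⁴ ft

6427 yd × 0.9144 = 5876.85 m
1.795 km × 1000 = 1795 m
0.4105 nmi × 1852 = 760.246 m
Sum: 5876.85 + 1795 + 760.246 = 8432.1 m
In ft: 8432.1 / 0.3048 = 27664.4 ft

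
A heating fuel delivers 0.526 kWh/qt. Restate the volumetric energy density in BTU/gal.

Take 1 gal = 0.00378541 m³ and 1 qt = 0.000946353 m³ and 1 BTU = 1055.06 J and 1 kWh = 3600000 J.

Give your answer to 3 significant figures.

0.526 kWh/qt × 3600000 J/kWh ÷ 0.000946353 m³/qt = 2.00094×10⁹ J/m³
2.00094×10⁹ J/m³ ÷ 1055.06 J/BTU × 0.00378541 m³/gal = 7179.1 BTU/gal

7180 BTU/gal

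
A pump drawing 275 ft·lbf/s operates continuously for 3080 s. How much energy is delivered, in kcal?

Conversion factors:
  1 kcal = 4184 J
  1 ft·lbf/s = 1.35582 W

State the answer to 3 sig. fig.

275 ft·lbf/s × 1.35582 → 372.85 W
E = P × t = 372.85 W × 3080 s = 1.14838×10⁶ J
1.14838×10⁶ J ÷ (4184 J/kcal) = 274.469 kcal

274 kcal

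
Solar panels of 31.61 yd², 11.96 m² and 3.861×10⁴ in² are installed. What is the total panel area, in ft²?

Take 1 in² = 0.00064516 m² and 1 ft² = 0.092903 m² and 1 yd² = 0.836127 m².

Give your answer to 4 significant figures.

681.4 ft²

31.61 yd² × 0.836127 → 26.43 m²
11.96 m² (already m²)
3.861×10⁴ in² × 0.00064516 → 24.9096 m²
Total: 26.43 + 11.96 + 24.9096 = 63.2996 m²
In ft²: 63.2996 / 0.092903 = 681.352 ft²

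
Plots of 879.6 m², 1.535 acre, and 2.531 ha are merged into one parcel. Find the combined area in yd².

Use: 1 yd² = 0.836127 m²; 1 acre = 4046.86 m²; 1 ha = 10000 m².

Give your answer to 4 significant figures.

3.875×10⁴ yd²

879.6 m² (already m²)
1.535 acre × 4046.86 → 6211.93 m²
2.531 ha × 10000 → 25310 m²
Sum: 879.6 + 6211.93 + 25310 = 32401.5 m²
In yd²: 32401.5 / 0.836127 = 38751.9 yd²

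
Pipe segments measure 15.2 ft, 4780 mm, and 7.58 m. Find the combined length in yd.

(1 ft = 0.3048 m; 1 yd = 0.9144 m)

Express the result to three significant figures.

18.6 yd

15.2 ft × 0.3048 = 4.63296 m
4780 mm × 0.001 = 4.78 m
7.58 m (already m)
Combined: 4.63296 + 4.78 + 7.58 = 16.993 m
In yd: 16.993 / 0.9144 = 18.5838 yd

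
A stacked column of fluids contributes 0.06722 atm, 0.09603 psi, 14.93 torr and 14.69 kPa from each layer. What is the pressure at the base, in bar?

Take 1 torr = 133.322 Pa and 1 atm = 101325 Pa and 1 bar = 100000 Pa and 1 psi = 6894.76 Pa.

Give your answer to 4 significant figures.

0.06722 atm × 101325 = 6811.07 Pa
0.09603 psi × 6894.76 = 662.104 Pa
14.93 torr × 133.322 = 1990.5 Pa
14.69 kPa × 1000 = 14690 Pa
Combined: 6811.07 + 662.104 + 1990.5 + 14690 = 24153.7 Pa
In bar: 24153.7 / 100000 = 0.241537 bar

0.2415 bar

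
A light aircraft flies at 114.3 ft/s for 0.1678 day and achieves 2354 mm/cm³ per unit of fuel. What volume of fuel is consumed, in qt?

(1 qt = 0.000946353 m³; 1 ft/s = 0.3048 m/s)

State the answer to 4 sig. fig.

226.7 qt

114.3 ft/s → 34.8386 m/s
0.1678 day → 14497.9 s
d = v × t = 34.8386 × 14497.9 = 505087 m
2354 mm/cm³ → 2.354×10⁶ m/m³
V = d / (distance per unit fuel) = 505087 / 2.354×10⁶ = 0.214565 m³
In qt: 0.214565 / 0.000946353 = 226.728 qt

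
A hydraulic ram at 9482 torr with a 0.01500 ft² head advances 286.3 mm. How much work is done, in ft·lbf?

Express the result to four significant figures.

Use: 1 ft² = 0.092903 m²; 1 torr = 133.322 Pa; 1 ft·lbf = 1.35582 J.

372.0 ft·lbf

9482 torr → 1.26416×10⁶ Pa
0.01500 ft² → 0.00139354 m²
F = P × A = 1.26416×10⁶ × 0.00139354 = 1761.66 N
286.3 mm → 0.2863 m
W = F × d = 1761.66 × 0.2863 = 504.363 J
In ft·lbf: 504.363 / 1.35582 = 371.998 ft·lbf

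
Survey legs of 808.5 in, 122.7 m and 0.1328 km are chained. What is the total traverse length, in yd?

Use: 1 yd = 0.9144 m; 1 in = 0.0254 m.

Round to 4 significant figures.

808.5 in × 0.0254 = 20.5359 m
122.7 m (already m)
0.1328 km × 1000 = 132.8 m
Total: 20.5359 + 122.7 + 132.8 = 276.036 m
In yd: 276.036 / 0.9144 = 301.877 yd

301.9 yd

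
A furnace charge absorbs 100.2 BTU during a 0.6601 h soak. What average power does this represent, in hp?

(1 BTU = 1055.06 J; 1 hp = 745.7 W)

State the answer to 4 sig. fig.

100.2 BTU × 1055.06 → 105717 J
0.6601 h × 3600 → 2376.36 s
P = E / t = 105717 J / 2376.36 s = 44.4869 W
44.4869 W ÷ (745.7 W/hp) = 0.0596579 hp

0.05966 hp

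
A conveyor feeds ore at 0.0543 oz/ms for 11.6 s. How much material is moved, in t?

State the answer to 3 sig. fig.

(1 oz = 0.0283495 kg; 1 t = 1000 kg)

0.0543 oz/ms → 1.53938 kg/s
m = ṁ × t = 1.53938 × 11.6 = 17.8568 kg
In t: 17.8568 / 1000 = 0.0178568 t

0.0179 t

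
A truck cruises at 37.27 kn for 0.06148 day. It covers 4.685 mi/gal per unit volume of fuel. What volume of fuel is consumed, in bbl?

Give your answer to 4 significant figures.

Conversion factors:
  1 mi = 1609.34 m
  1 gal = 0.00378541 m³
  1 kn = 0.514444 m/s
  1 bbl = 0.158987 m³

0.3216 bbl

37.27 kn → 19.1733 m/s
0.06148 day → 5311.87 s
d = v × t = 19.1733 × 5311.87 = 101846 m
4.685 mi/gal → 1.99179×10⁶ m/m³
V = d / (distance per unit fuel) = 101846 / 1.99179×10⁶ = 0.0511329 m³
In bbl: 0.0511329 / 0.158987 = 0.321617 bbl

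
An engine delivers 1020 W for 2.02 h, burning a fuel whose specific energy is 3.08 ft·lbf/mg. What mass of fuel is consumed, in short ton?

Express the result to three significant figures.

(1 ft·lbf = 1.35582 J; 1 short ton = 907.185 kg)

2.02 h → 7272 s
E = P × t = 1020 × 7272 = 7.41744×10⁶ J
3.08 ft·lbf/mg → 4.17593×10⁶ J/kg
m = E / e_s = 7.41744×10⁶ / 4.17593×10⁶ = 1.77624 kg
In short ton: 1.77624 / 907.185 = 0.00195797 short ton

0.00196 short ton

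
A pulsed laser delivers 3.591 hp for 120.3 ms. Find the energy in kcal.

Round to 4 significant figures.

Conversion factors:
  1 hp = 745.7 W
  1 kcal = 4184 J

0.07699 kcal

3.591 hp × 745.7 = 2677.81 W
120.3 ms × 0.001 = 0.1203 s
E = P × t = 2677.81 W × 0.1203 s = 322.141 J
322.141 J ÷ (4184 J/kcal) = 0.0769935 kcal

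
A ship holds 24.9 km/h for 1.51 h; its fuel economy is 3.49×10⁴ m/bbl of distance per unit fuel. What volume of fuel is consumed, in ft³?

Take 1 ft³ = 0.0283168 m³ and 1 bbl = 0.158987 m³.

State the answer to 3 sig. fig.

24.9 km/h → 6.91667 m/s
1.51 h → 5436 s
d = v × t = 6.91667 × 5436 = 37599 m
3.49×10⁴ m/bbl → 219515 m/m³
V = d / (distance per unit fuel) = 37599 / 219515 = 0.171282 m³
In ft³: 0.171282 / 0.0283168 = 6.04878 ft³

6.05 ft³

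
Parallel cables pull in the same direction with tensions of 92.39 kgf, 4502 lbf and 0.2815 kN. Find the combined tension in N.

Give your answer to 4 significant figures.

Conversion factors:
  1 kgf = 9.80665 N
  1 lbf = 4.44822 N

92.39 kgf × 9.80665 = 906.036 N
4502 lbf × 4.44822 = 20025.9 N
0.2815 kN × 1000 = 281.5 N
Sum: 906.036 + 20025.9 + 281.5 = 21213.4 N

2.121×10⁴ N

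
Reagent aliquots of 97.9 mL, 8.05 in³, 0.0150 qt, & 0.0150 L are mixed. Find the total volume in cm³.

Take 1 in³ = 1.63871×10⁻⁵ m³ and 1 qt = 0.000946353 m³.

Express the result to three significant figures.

97.9 mL × 10⁻⁶ → 9.79×10⁻⁵ m³
8.05 in³ × 1.63871×10⁻⁵ → 1.31916×10⁻⁴ m³
0.0150 qt × 0.000946353 → 1.41953×10⁻⁵ m³
0.0150 L × 0.001 → 1.5×10⁻⁵ m³
Total: 9.79×10⁻⁵ + 1.31916×10⁻⁴ + 1.41953×10⁻⁵ + 1.5×10⁻⁵ = 2.59011×10⁻⁴ m³
In cm³: 2.59011×10⁻⁴ / 10⁻⁶ = 259.011 cm³

259 cm³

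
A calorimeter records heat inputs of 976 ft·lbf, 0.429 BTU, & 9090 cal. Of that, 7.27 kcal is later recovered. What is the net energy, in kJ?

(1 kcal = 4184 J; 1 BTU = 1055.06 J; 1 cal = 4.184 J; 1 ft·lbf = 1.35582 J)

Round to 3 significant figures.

976 ft·lbf × 1.35582 → 1323.28 J
0.429 BTU × 1055.06 → 452.621 J
9090 cal × 4.184 → 38032.6 J
7.27 kcal × 4184 → 30417.7 J
Sum: 1323.28 + 452.621 + 38032.6 − 30417.7 = 9390.8 J
In kJ: 9390.8 / 1000 = 9.3908 kJ

9.39 kJ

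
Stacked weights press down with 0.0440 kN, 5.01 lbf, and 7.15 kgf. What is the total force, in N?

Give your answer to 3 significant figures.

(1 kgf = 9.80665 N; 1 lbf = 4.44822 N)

136 N

0.0440 kN × 1000 = 44 N
5.01 lbf × 4.44822 = 22.2856 N
7.15 kgf × 9.80665 = 70.1175 N
Sum: 44 + 22.2856 + 70.1175 = 136.403 N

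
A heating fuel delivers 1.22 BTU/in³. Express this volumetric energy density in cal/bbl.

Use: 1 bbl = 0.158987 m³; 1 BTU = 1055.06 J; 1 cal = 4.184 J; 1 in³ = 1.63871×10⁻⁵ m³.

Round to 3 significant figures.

2.98×10⁶ cal/bbl

1.22 BTU/in³ × 1055.06 J/BTU ÷ 1.63871×10⁻⁵ m³/in³ = 7.8548×10⁷ J/m³
7.8548×10⁷ J/m³ ÷ 4.184 J/cal × 0.158987 m³/bbl = 2.98473×10⁶ cal/bbl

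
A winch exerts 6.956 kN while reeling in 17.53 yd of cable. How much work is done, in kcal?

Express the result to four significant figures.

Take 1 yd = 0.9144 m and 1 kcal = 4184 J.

6.956 kN × 1000 = 6956 N
17.53 yd × 0.9144 = 16.0294 m
W = F × d = 6956 N × 16.0294 m = 111501 J
111501 J ÷ (4184 J/kcal) = 26.6494 kcal

26.65 kcal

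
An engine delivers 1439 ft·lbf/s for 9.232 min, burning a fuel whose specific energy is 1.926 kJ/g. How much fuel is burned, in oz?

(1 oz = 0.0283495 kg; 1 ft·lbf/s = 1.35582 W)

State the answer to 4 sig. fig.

19.79 oz

1439 ft·lbf/s → 1951.02 W
9.232 min → 553.92 s
E = P × t = 1951.02 × 553.92 = 1.08071×10⁶ J
1.926 kJ/g → 1.926×10⁶ J/kg
m = E / e_s = 1.08071×10⁶ / 1.926×10⁶ = 0.561116 kg
In oz: 0.561116 / 0.0283495 = 19.7928 oz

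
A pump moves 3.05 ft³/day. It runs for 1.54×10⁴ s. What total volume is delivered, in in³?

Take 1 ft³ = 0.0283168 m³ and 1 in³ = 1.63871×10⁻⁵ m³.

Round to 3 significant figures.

939 in³

3.05 ft³/day → 9.99609×10⁻⁷ m³/s
V = Q × t = 9.99609×10⁻⁷ × 15400 = 0.015394 m³
In in³: 0.015394 / 1.63871×10⁻⁵ = 939.397 in³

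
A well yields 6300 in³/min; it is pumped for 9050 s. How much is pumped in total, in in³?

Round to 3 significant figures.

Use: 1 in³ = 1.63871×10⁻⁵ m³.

6300 in³/min → 0.00172065 m³/s
V = Q × t = 0.00172065 × 9050 = 15.5719 m³
In in³: 15.5719 / 1.63871×10⁻⁵ = 950254 in³

9.50×10⁵ in³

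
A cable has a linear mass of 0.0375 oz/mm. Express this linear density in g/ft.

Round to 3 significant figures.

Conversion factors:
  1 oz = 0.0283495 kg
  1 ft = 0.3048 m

0.0375 oz/mm × 0.0283495 kg/oz ÷ 0.001 m/mm = 1.06311 kg/m
1.06311 kg/m ÷ 0.001 kg/g × 0.3048 m/ft = 324.036 g/ft

324 g/ft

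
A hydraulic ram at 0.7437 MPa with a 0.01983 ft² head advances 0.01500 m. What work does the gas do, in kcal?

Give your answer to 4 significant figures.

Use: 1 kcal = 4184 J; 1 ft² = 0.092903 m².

0.004912 kcal

0.7437 MPa → 743700 Pa
0.01983 ft² → 0.00184227 m²
F = P × A = 743700 × 0.00184227 = 1370.1 N
W = F × d = 1370.1 × 0.015 = 20.5515 J
In kcal: 20.5515 / 4184 = 0.00491193 kcal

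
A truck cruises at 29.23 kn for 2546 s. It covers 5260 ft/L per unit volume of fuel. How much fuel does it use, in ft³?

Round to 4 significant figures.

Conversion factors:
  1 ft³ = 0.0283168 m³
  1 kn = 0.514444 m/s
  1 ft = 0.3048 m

0.8433 ft³

29.23 kn → 15.0372 m/s
d = v × t = 15.0372 × 2546 = 38284.7 m
5260 ft/L → 1.60325×10⁶ m/m³
V = d / (distance per unit fuel) = 38284.7 / 1.60325×10⁶ = 0.0238794 m³
In ft³: 0.0238794 / 0.0283168 = 0.843294 ft³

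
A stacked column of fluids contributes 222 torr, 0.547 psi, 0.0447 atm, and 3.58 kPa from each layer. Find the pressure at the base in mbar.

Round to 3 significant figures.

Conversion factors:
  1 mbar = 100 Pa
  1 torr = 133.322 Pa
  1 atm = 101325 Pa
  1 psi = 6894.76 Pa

415 mbar

222 torr × 133.322 = 29597.5 Pa
0.547 psi × 6894.76 = 3771.43 Pa
0.0447 atm × 101325 = 4529.23 Pa
3.58 kPa × 1000 = 3580 Pa
Combined: 29597.5 + 3771.43 + 4529.23 + 3580 = 41478.2 Pa
In mbar: 41478.2 / 100 = 414.782 mbar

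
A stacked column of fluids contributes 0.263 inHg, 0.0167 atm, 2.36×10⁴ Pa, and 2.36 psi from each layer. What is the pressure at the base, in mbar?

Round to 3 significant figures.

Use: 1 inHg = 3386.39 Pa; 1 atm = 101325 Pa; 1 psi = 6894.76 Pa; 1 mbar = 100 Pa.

0.263 inHg × 3386.39 = 890.621 Pa
0.0167 atm × 101325 = 1692.13 Pa
2.36×10⁴ Pa (already Pa)
2.36 psi × 6894.76 = 16271.6 Pa
Combined: 890.621 + 1692.13 + 23600 + 16271.6 = 42454.4 Pa
In mbar: 42454.4 / 100 = 424.544 mbar

425 mbar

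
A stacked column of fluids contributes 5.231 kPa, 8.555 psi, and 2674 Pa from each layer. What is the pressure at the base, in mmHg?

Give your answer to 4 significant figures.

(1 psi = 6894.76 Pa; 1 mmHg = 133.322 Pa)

5.231 kPa × 1000 → 5231 Pa
8.555 psi × 6894.76 → 58984.7 Pa
2674 Pa (already Pa)
Sum: 5231 + 58984.7 + 2674 = 66889.7 Pa
In mmHg: 66889.7 / 133.322 = 501.715 mmHg

501.7 mmHg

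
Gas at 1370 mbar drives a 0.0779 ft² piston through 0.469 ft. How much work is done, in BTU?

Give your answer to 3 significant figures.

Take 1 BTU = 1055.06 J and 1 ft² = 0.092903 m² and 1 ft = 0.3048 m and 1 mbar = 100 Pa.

1370 mbar → 137000 Pa
0.0779 ft² → 0.00723714 m²
F = P × A = 137000 × 0.00723714 = 991.488 N
0.469 ft → 0.142951 m
W = F × d = 991.488 × 0.142951 = 141.734 J
In BTU: 141.734 / 1055.06 = 0.134337 BTU

0.134 BTU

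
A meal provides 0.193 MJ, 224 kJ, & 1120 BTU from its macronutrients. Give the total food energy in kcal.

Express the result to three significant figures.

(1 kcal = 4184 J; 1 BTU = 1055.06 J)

382 kcal

0.193 MJ × 1000000 = 193000 J
224 kJ × 1000 = 224000 J
1120 BTU × 1055.06 = 1.18167×10⁶ J
Total: 193000 + 224000 + 1.18167×10⁶ = 1.59867×10⁶ J
In kcal: 1.59867×10⁶ / 4184 = 382.091 kcal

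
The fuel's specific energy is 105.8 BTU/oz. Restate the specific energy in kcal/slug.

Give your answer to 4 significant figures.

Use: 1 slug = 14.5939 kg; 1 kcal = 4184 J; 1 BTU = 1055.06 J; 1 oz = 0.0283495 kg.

1.373×10⁴ kcal/slug

105.8 BTU/oz × 1055.06 J/BTU ÷ 0.0283495 kg/oz = 3.93747×10⁶ J/kg
3.93747×10⁶ J/kg ÷ 4184 J/kcal × 14.5939 kg/slug = 13734 kcal/slug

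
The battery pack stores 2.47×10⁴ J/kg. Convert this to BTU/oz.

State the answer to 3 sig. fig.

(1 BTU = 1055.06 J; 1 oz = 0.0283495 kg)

0.664 BTU/oz

2.47×10⁴ J/kg is already 24700 J/kg
24700 J/kg ÷ 1055.06 J/BTU × 0.0283495 kg/oz = 0.66369 BTU/oz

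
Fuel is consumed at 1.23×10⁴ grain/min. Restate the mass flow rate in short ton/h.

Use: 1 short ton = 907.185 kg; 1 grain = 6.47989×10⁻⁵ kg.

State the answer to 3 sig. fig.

0.0527 short ton/h

1.23×10⁴ grain/min × 6.47989×10⁻⁵ kg/grain ÷ 60 s/min = 0.0132838 kg/s
0.0132838 kg/s ÷ 907.185 kg/short ton × 3600 s/h = 0.0527144 short ton/h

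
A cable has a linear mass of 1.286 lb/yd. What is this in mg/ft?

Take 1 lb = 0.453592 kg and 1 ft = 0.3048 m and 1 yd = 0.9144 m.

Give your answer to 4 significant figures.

1.286 lb/yd × 0.453592 kg/lb ÷ 0.9144 m/yd = 0.637926 kg/m
0.637926 kg/m ÷ 10⁻⁶ kg/mg × 0.3048 m/ft = 194440 mg/ft

1.944×10⁵ mg/ft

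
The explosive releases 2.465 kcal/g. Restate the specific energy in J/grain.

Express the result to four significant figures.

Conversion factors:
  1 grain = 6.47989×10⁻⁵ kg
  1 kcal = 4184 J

2.465 kcal/g × 4184 J/kcal ÷ 0.001 kg/g = 1.03136×10⁷ J/kg
1.03136×10⁷ J/kg × 6.47989×10⁻⁵ kg/grain = 668.31 J/grain

668.3 J/grain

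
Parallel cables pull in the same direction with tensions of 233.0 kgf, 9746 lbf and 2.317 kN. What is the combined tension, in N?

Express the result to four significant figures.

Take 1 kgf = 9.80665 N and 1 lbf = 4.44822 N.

233.0 kgf × 9.80665 = 2284.95 N
9746 lbf × 4.44822 = 43352.4 N
2.317 kN × 1000 = 2317 N
Sum: 2284.95 + 43352.4 + 2317 = 47954.4 N

4.795×10⁴ N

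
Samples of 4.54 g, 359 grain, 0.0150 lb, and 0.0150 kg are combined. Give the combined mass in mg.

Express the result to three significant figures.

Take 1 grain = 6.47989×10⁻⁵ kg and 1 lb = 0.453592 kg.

4.54 g × 0.001 → 0.00454 kg
359 grain × 6.47989×10⁻⁵ → 0.0232628 kg
0.0150 lb × 0.453592 → 0.00680388 kg
0.0150 kg (already kg)
Sum: 0.00454 + 0.0232628 + 0.00680388 + 0.015 = 0.0496067 kg
In mg: 0.0496067 / 10⁻⁶ = 49606.7 mg

4.96×10⁴ mg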